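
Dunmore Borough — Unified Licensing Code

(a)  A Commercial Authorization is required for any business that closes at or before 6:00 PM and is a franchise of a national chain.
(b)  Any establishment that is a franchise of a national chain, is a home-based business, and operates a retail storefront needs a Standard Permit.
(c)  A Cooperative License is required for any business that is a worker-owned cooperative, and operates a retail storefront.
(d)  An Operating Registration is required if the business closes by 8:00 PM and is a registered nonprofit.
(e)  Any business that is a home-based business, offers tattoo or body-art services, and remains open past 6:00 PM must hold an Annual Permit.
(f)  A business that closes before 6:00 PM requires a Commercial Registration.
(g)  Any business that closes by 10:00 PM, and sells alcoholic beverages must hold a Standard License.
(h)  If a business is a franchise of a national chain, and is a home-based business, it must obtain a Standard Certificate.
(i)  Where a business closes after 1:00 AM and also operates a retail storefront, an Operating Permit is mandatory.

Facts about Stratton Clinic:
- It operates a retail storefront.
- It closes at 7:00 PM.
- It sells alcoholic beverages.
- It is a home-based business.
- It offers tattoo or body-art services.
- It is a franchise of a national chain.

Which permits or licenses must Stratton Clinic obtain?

(a) closes 7:00 PM, after 6:00 PM; is a franchise of a national chain → Commercial Authorization not required.
(b) is a franchise of a national chain; is a home-based business; operates a retail storefront → Standard Permit required.
(c) is a franchise of a national chain (not: is a worker-owned cooperative); operates a retail storefront → Cooperative License not required.
(d) closes 7:00 PM, at/before 8:00 PM; is a franchise of a national chain (not: is a registered nonprofit) → Operating Registration not required.
(e) is a home-based business; offers tattoo or body-art services; closes 7:00 PM, after 6:00 PM → Annual Permit required.
(f) closes 7:00 PM, after 6:00 PM → Commercial Registration not required.
(g) closes 7:00 PM, at/before 10:00 PM; sells alcoholic beverages → Standard License required.
(h) is a franchise of a national chain; is a home-based business → Standard Certificate required.
(i) closes 7:00 PM, at/before 1:00 AM; operates a retail storefront → Operating Permit not required.

Annual Permit, Standard Certificate, Standard License, Standard Permit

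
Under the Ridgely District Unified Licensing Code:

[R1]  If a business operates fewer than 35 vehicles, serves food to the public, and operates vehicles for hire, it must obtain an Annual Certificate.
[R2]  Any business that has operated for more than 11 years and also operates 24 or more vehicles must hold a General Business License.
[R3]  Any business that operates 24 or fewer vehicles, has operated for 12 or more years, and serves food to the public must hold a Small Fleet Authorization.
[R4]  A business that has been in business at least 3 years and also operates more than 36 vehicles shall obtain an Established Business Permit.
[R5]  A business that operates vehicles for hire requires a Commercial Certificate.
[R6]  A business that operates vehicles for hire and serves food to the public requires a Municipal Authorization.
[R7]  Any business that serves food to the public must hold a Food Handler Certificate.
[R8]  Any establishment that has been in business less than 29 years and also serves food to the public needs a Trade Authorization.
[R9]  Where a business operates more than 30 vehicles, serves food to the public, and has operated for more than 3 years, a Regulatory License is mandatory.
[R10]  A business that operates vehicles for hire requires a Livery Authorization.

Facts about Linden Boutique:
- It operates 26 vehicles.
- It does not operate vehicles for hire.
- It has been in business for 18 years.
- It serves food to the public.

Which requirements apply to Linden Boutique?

Food Handler Certificate, General Business License, Trade Authorization

[R1] vehicles 26 < 35; serves food to the public; does not operate vehicles for hire → Annual Certificate not required.
[R2] years in business 18 > 11; vehicles 26 ≥ 24 → General Business License required.
[R3] vehicles 26 > 24; years in business 18 ≥ 12; serves food to the public → Small Fleet Authorization not required.
[R4] years in business 18 ≥ 3; vehicles 26 ≤ 36 → Established Business Permit not required.
[R5] does not operate vehicles for hire → Commercial Certificate not required.
[R6] does not operate vehicles for hire; serves food to the public → Municipal Authorization not required.
[R7] serves food to the public → Food Handler Certificate required.
[R8] years in business 18 < 29; serves food to the public → Trade Authorization required.
[R9] vehicles 26 ≤ 30; serves food to the public; years in business 18 > 3 → Regulatory License not required.
[R10] does not operate vehicles for hire → Livery Authorization not required.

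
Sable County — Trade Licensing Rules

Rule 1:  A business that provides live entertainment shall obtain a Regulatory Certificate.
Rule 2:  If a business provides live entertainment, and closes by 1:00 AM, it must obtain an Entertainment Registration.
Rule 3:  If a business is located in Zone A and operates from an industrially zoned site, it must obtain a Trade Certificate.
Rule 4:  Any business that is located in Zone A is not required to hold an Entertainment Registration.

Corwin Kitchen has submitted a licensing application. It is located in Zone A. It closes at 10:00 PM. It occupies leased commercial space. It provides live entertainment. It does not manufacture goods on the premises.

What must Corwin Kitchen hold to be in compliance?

Rule 1: provides live entertainment → Regulatory Certificate required.
Rule 2: provides live entertainment; closes 10:00 PM, at/before 1:00 AM → Entertainment Registration required.
Rule 3: is located in Zone A; occupies leased commercial space (not: operates from an industrially zoned site) → Trade Certificate not required.
Rule 4: is located in Zone A → exempt from Entertainment Registration.

Regulatory Certificate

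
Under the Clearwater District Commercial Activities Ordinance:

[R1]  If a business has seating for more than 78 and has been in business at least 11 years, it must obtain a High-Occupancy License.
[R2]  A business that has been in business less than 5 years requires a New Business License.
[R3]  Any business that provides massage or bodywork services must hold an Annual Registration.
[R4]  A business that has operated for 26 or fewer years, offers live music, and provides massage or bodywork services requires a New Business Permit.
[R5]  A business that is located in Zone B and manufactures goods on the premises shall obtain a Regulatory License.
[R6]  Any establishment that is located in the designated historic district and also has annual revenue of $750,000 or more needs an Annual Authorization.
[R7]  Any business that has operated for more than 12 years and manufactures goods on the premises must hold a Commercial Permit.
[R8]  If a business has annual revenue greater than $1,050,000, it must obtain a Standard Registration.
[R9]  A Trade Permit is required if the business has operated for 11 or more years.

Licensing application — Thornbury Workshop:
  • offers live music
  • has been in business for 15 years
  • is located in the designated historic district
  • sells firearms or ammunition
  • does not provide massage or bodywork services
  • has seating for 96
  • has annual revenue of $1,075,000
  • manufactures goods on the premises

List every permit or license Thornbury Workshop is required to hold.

[R1] seating 96 > 78; years in business 15 ≥ 11 → High-Occupancy License required.
[R2] years in business 15 ≥ 5 → New Business License not required.
[R3] does not provide massage or bodywork services → Annual Registration not required.
[R4] years in business 15 ≤ 26; offers live music; does not provide massage or bodywork services → New Business Permit not required.
[R5] is located in the designated historic district (not: is located in Zone B); manufactures goods on the premises → Regulatory License not required.
[R6] is located in the designated historic district; revenue $1,075,000 ≥ $750,000 → Annual Authorization required.
[R7] years in business 15 > 12; manufactures goods on the premises → Commercial Permit required.
[R8] revenue $1,075,000 > $1,050,000 → Standard Registration required.
[R9] years in business 15 ≥ 11 → Trade Permit required.

Annual Authorization, Commercial Permit, High-Occupancy License, Standard Registration, Trade Permit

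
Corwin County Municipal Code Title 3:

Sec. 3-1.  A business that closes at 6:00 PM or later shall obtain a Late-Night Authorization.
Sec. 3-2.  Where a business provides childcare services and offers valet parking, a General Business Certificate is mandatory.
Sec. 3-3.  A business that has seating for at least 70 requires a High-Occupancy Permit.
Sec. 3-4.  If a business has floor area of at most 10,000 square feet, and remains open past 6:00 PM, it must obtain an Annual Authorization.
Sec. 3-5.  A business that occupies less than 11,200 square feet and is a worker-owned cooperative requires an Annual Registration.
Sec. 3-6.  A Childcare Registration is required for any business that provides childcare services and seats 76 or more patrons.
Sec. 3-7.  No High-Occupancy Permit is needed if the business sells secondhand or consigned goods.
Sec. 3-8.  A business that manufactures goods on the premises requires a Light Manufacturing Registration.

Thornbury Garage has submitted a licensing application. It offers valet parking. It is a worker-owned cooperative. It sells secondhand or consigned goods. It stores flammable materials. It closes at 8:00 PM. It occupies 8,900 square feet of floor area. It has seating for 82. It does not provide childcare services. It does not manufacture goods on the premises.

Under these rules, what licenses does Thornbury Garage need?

Annual Authorization, Annual Registration, Late-Night Authorization

Sec. 3-1. closes 8:00 PM, after 6:00 PM → Late-Night Authorization required.
Sec. 3-2. does not provide childcare services; offers valet parking → General Business Certificate not required.
Sec. 3-3. seating 82 ≥ 70 → High-Occupancy Permit required.
Sec. 3-4. floor area 8,900 square feet ≤ 10,000 square feet; closes 8:00 PM, after 6:00 PM → Annual Authorization required.
Sec. 3-5. floor area 8,900 square feet < 11,200 square feet; is a worker-owned cooperative → Annual Registration required.
Sec. 3-6. does not provide childcare services; seating 82 ≥ 76 → Childcare Registration not required.
Sec. 3-7. sells secondhand or consigned goods → exempt from High-Occupancy Permit.
Sec. 3-8. does not manufacture goods on the premises → Light Manufacturing Registration not required.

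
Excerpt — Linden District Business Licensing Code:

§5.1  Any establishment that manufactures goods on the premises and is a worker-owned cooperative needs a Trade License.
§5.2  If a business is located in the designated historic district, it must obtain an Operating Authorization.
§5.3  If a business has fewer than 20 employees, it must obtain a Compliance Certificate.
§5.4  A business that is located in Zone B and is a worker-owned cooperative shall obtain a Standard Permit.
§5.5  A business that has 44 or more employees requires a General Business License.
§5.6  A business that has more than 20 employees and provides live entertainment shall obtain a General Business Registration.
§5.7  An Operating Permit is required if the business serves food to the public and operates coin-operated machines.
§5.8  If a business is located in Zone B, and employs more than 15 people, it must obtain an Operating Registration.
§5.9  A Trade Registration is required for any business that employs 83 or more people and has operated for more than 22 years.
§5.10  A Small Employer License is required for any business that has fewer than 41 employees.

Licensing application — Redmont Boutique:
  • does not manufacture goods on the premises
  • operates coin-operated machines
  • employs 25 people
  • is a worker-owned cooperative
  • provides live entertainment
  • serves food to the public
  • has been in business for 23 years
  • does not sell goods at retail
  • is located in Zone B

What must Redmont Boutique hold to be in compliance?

§5.1 does not manufacture goods on the premises; is a worker-owned cooperative → Trade License not required.
§5.2 is located in Zone B (not: is located in the designated historic district) → Operating Authorization not required.
§5.3 employees 25 ≥ 20 → Compliance Certificate not required.
§5.4 is located in Zone B; is a worker-owned cooperative → Standard Permit required.
§5.5 employees 25 < 44 → General Business License not required.
§5.6 employees 25 > 20; provides live entertainment → General Business Registration required.
§5.7 serves food to the public; operates coin-operated machines → Operating Permit required.
§5.8 is located in Zone B; employees 25 > 15 → Operating Registration required.
§5.9 employees 25 < 83; years in business 23 > 22 → Trade Registration not required.
§5.10 employees 25 < 41 → Small Employer License required.

General Business Registration, Operating Permit, Operating Registration, Small Employer License, Standard Permit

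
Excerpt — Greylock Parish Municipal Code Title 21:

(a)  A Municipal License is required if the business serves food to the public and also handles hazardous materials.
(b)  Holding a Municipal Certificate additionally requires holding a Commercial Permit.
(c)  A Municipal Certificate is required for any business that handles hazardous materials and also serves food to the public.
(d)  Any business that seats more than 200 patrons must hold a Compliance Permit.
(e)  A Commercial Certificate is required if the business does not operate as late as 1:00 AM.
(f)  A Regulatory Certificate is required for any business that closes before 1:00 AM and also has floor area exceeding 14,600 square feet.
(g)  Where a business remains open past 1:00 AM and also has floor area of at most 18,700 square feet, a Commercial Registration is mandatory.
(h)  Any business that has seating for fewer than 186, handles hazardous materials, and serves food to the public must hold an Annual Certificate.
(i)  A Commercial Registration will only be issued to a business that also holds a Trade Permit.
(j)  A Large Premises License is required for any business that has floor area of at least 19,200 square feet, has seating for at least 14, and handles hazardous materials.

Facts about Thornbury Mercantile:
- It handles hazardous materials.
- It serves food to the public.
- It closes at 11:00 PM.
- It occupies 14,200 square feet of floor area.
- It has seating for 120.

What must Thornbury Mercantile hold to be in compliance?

(a) serves food to the public; handles hazardous materials → Municipal License required.
(b) Municipal Certificate is required → Commercial Permit also required.
(c) handles hazardous materials; serves food to the public → Municipal Certificate required.
(d) seating 120 ≤ 200 → Compliance Permit not required.
(e) closes 11:00 PM, at/before 1:00 AM → Commercial Certificate required.
(f) closes 11:00 PM, at/before 1:00 AM; floor area 14,200 square feet ≤ 14,600 square feet → Regulatory Certificate not required.
(g) closes 11:00 PM, at/before 1:00 AM; floor area 14,200 square feet ≤ 18,700 square feet → Commercial Registration not required.
(h) seating 120 < 186; handles hazardous materials; serves food to the public → Annual Certificate required.
(i) Commercial Registration is not required → no effect.
(j) floor area 14,200 square feet < 19,200 square feet; seating 120 ≥ 14; handles hazardous materials → Large Premises License not required.

Annual Certificate, Commercial Certificate, Commercial Permit, Municipal Certificate, Municipal License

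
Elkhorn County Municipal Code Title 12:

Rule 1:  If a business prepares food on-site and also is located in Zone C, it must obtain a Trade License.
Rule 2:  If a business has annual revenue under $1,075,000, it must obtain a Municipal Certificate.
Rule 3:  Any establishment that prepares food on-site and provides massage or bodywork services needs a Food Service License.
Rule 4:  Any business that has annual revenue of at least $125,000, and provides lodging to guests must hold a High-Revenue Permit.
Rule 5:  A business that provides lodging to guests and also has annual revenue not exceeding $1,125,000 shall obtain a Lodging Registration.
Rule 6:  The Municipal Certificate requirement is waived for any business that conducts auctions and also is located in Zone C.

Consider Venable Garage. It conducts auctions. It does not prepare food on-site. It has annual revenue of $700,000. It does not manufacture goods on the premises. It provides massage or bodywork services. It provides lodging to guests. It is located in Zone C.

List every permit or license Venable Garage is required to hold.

Rule 1: does not prepare food on-site; is located in Zone C → Trade License not required.
Rule 2: revenue $700,000 < $1,075,000 → Municipal Certificate required.
Rule 3: does not prepare food on-site; provides massage or bodywork services → Food Service License not required.
Rule 4: revenue $700,000 ≥ $125,000; provides lodging to guests → High-Revenue Permit required.
Rule 5: provides lodging to guests; revenue $700,000 ≤ $1,125,000 → Lodging Registration required.
Rule 6: conducts auctions; is located in Zone C → exempt from Municipal Certificate.

High-Revenue Permit, Lodging Registration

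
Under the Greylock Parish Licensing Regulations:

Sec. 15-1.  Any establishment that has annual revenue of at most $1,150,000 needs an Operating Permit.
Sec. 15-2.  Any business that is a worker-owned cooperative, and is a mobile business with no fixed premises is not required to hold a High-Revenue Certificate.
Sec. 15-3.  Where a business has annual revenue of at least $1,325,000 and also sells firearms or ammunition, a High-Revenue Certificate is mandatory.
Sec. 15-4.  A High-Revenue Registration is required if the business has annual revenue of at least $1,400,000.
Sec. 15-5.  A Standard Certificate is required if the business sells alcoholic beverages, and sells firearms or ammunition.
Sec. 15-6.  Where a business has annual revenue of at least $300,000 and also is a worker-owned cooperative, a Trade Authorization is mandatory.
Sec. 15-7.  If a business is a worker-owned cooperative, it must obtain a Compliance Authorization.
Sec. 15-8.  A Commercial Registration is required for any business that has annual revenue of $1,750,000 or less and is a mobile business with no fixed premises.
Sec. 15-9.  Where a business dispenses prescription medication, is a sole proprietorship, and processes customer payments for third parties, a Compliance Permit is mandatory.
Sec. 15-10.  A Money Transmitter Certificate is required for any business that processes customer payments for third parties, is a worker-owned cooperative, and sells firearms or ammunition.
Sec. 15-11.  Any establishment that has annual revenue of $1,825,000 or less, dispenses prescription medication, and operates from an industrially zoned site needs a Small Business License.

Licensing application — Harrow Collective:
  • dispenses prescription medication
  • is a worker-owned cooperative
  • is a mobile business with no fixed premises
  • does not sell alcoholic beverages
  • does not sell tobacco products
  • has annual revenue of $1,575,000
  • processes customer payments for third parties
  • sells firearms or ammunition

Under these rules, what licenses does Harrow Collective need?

Sec. 15-1. revenue $1,575,000 > $1,150,000 → Operating Permit not required.
Sec. 15-2. is a worker-owned cooperative; is a mobile business with no fixed premises → exempt from High-Revenue Certificate.
Sec. 15-3. revenue $1,575,000 ≥ $1,325,000; sells firearms or ammunition → High-Revenue Certificate required.
Sec. 15-4. revenue $1,575,000 ≥ $1,400,000 → High-Revenue Registration required.
Sec. 15-5. does not sell alcoholic beverages; sells firearms or ammunition → Standard Certificate not required.
Sec. 15-6. revenue $1,575,000 ≥ $300,000; is a worker-owned cooperative → Trade Authorization required.
Sec. 15-7. is a worker-owned cooperative → Compliance Authorization required.
Sec. 15-8. revenue $1,575,000 ≤ $1,750,000; is a mobile business with no fixed premises → Commercial Registration required.
Sec. 15-9. dispenses prescription medication; is a worker-owned cooperative (not: is a sole proprietorship); processes customer payments for third parties → Compliance Permit not required.
Sec. 15-10. processes customer payments for third parties; is a worker-owned cooperative; sells firearms or ammunition → Money Transmitter Certificate required.
Sec. 15-11. revenue $1,575,000 ≤ $1,825,000; dispenses prescription medication; is a mobile business with no fixed premises (not: operates from an industrially zoned site) → Small Business License not required.

Commercial Registration, Compliance Authorization, High-Revenue Registration, Money Transmitter Certificate, Trade Authorization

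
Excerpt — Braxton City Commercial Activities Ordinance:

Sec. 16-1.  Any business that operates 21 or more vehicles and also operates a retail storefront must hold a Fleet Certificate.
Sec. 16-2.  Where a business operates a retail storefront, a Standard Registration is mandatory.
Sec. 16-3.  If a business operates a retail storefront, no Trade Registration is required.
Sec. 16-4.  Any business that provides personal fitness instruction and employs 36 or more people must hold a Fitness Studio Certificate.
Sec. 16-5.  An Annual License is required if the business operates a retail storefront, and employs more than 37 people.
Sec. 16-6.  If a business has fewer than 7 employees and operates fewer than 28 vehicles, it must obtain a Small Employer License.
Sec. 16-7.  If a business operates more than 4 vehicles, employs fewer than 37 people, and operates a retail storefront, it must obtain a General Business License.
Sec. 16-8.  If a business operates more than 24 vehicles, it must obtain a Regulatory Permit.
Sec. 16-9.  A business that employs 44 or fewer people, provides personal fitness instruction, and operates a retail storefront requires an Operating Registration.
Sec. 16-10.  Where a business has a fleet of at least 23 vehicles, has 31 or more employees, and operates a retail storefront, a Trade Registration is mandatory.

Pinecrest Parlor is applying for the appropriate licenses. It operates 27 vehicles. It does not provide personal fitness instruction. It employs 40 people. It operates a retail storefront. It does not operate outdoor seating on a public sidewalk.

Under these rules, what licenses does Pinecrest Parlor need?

Sec. 16-1. vehicles 27 ≥ 21; operates a retail storefront → Fleet Certificate required.
Sec. 16-2. operates a retail storefront → Standard Registration required.
Sec. 16-3. operates a retail storefront → exempt from Trade Registration.
Sec. 16-4. does not provide personal fitness instruction; employees 40 ≥ 36 → Fitness Studio Certificate not required.
Sec. 16-5. operates a retail storefront; employees 40 > 37 → Annual License required.
Sec. 16-6. employees 40 ≥ 7; vehicles 27 < 28 → Small Employer License not required.
Sec. 16-7. vehicles 27 > 4; employees 40 ≥ 37; operates a retail storefront → General Business License not required.
Sec. 16-8. vehicles 27 > 24 → Regulatory Permit required.
Sec. 16-9. employees 40 ≤ 44; does not provide personal fitness instruction; operates a retail storefront → Operating Registration not required.
Sec. 16-10. vehicles 27 ≥ 23; employees 40 ≥ 31; operates a retail storefront → Trade Registration required.

Annual License, Fleet Certificate, Regulatory Permit, Standard Registration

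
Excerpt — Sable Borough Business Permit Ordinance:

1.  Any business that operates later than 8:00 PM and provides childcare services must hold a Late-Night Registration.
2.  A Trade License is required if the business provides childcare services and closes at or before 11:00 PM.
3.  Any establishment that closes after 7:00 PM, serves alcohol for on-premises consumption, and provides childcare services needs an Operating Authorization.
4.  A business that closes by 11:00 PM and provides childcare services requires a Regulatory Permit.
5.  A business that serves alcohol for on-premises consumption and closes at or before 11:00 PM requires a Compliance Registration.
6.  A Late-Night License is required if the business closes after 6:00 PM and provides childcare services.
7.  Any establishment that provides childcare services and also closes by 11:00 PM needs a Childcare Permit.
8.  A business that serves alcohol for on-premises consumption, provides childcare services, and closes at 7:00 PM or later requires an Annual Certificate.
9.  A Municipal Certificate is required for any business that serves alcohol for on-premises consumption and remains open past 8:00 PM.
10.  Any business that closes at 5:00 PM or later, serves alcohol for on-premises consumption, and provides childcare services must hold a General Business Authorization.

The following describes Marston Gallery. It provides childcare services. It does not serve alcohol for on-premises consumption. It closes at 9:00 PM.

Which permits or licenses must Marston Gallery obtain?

Childcare Permit, Late-Night License, Late-Night Registration, Regulatory Permit, Trade License

1. closes 9:00 PM, after 8:00 PM; provides childcare services → Late-Night Registration required.
2. provides childcare services; closes 9:00 PM, at/before 11:00 PM → Trade License required.
3. closes 9:00 PM, after 7:00 PM; does not serve alcohol for on-premises consumption; provides childcare services → Operating Authorization not required.
4. closes 9:00 PM, at/before 11:00 PM; provides childcare services → Regulatory Permit required.
5. does not serve alcohol for on-premises consumption; closes 9:00 PM, at/before 11:00 PM → Compliance Registration not required.
6. closes 9:00 PM, after 6:00 PM; provides childcare services → Late-Night License required.
7. provides childcare services; closes 9:00 PM, at/before 11:00 PM → Childcare Permit required.
8. does not serve alcohol for on-premises consumption; provides childcare services; closes 9:00 PM, after 7:00 PM → Annual Certificate not required.
9. does not serve alcohol for on-premises consumption; closes 9:00 PM, after 8:00 PM → Municipal Certificate not required.
10. closes 9:00 PM, after 5:00 PM; does not serve alcohol for on-premises consumption; provides childcare services → General Business Authorization not required.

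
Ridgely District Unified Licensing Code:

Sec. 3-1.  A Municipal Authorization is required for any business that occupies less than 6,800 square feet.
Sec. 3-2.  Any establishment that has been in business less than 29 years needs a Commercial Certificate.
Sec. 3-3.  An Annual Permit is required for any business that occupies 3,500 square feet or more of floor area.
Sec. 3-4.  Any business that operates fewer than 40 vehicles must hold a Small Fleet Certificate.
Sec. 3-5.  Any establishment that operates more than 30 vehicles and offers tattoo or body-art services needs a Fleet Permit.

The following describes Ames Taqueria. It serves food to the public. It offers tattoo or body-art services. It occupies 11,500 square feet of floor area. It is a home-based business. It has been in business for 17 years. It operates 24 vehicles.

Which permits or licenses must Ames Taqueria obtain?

Annual Permit, Commercial Certificate, Small Fleet Certificate

Sec. 3-1. floor area 11,500 square feet ≥ 6,800 square feet → Municipal Authorization not required.
Sec. 3-2. years in business 17 < 29 → Commercial Certificate required.
Sec. 3-3. floor area 11,500 square feet ≥ 3,500 square feet → Annual Permit required.
Sec. 3-4. vehicles 24 < 40 → Small Fleet Certificate required.
Sec. 3-5. vehicles 24 ≤ 30; offers tattoo or body-art services → Fleet Permit not required.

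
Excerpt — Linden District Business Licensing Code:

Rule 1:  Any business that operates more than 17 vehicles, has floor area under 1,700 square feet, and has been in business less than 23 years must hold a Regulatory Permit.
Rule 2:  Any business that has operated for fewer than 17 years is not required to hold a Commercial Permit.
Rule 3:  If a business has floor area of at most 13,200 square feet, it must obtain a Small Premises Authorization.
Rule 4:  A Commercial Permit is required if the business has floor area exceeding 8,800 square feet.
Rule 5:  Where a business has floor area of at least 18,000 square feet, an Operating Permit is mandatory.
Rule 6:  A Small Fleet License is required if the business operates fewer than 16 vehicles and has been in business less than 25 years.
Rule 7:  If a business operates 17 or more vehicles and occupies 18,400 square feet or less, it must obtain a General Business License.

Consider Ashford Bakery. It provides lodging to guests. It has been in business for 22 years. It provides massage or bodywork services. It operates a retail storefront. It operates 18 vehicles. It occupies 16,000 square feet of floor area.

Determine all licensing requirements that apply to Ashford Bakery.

Commercial Permit, General Business License

Rule 1: vehicles 18 > 17; floor area 16,000 square feet ≥ 1,700 square feet; years in business 22 < 23 → Regulatory Permit not required.
Rule 2: years in business 22 ≥ 17 → Commercial Permit exemption does not apply.
Rule 3: floor area 16,000 square feet > 13,200 square feet → Small Premises Authorization not required.
Rule 4: floor area 16,000 square feet > 8,800 square feet → Commercial Permit required.
Rule 5: floor area 16,000 square feet < 18,000 square feet → Operating Permit not required.
Rule 6: vehicles 18 ≥ 16; years in business 22 < 25 → Small Fleet License not required.
Rule 7: vehicles 18 ≥ 17; floor area 16,000 square feet ≤ 18,400 square feet → General Business License required.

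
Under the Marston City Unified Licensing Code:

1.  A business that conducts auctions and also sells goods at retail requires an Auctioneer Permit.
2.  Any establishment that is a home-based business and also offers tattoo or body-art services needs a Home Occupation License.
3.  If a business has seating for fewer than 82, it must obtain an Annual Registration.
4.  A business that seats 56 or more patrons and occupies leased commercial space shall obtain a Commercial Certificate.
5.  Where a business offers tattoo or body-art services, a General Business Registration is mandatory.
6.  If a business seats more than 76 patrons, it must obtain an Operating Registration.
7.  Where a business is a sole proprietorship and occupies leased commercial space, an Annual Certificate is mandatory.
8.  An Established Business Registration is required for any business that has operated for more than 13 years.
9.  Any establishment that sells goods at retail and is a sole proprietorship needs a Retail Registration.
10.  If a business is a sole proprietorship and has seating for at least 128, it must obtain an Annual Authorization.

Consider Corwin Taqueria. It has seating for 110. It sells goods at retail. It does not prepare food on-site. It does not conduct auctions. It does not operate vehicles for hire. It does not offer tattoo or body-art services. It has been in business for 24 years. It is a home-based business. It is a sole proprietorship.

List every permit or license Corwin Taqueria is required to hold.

Established Business Registration, Operating Registration, Retail Registration

1. does not conduct auctions; sells goods at retail → Auctioneer Permit not required.
2. is a home-based business; does not offer tattoo or body-art services → Home Occupation License not required.
3. seating 110 ≥ 82 → Annual Registration not required.
4. seating 110 ≥ 56; is a home-based business (not: occupies leased commercial space) → Commercial Certificate not required.
5. does not offer tattoo or body-art services → General Business Registration not required.
6. seating 110 > 76 → Operating Registration required.
7. is a sole proprietorship; is a home-based business (not: occupies leased commercial space) → Annual Certificate not required.
8. years in business 24 > 13 → Established Business Registration required.
9. sells goods at retail; is a sole proprietorship → Retail Registration required.
10. is a sole proprietorship; seating 110 < 128 → Annual Authorization not required.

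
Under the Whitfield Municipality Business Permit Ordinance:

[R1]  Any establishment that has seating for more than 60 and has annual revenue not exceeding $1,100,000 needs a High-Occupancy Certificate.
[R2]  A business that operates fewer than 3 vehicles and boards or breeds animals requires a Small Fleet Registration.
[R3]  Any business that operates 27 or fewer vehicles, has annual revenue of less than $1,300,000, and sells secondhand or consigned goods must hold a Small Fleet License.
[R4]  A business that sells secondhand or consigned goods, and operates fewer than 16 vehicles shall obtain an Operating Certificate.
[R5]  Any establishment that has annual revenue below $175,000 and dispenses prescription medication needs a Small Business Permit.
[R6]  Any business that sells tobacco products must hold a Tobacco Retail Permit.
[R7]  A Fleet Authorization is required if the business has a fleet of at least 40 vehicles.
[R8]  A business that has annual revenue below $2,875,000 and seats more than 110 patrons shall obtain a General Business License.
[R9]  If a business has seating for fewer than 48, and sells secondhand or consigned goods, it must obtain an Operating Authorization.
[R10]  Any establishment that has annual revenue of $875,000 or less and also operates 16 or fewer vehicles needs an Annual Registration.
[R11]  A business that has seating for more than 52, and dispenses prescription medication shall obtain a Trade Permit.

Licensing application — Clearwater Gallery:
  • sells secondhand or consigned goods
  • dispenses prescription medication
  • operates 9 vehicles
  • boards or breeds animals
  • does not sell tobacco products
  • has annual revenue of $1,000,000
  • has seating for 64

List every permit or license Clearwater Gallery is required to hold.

High-Occupancy Certificate, Operating Certificate, Small Fleet License, Trade Permit

[R1] seating 64 > 60; revenue $1,000,000 ≤ $1,100,000 → High-Occupancy Certificate required.
[R2] vehicles 9 ≥ 3; boards or breeds animals → Small Fleet Registration not required.
[R3] vehicles 9 ≤ 27; revenue $1,000,000 < $1,300,000; sells secondhand or consigned goods → Small Fleet License required.
[R4] sells secondhand or consigned goods; vehicles 9 < 16 → Operating Certificate required.
[R5] revenue $1,000,000 ≥ $175,000; dispenses prescription medication → Small Business Permit not required.
[R6] does not sell tobacco products → Tobacco Retail Permit not required.
[R7] vehicles 9 < 40 → Fleet Authorization not required.
[R8] revenue $1,000,000 < $2,875,000; seating 64 ≤ 110 → General Business License not required.
[R9] seating 64 ≥ 48; sells secondhand or consigned goods → Operating Authorization not required.
[R10] revenue $1,000,000 > $875,000; vehicles 9 ≤ 16 → Annual Registration not required.
[R11] seating 64 > 52; dispenses prescription medication → Trade Permit required.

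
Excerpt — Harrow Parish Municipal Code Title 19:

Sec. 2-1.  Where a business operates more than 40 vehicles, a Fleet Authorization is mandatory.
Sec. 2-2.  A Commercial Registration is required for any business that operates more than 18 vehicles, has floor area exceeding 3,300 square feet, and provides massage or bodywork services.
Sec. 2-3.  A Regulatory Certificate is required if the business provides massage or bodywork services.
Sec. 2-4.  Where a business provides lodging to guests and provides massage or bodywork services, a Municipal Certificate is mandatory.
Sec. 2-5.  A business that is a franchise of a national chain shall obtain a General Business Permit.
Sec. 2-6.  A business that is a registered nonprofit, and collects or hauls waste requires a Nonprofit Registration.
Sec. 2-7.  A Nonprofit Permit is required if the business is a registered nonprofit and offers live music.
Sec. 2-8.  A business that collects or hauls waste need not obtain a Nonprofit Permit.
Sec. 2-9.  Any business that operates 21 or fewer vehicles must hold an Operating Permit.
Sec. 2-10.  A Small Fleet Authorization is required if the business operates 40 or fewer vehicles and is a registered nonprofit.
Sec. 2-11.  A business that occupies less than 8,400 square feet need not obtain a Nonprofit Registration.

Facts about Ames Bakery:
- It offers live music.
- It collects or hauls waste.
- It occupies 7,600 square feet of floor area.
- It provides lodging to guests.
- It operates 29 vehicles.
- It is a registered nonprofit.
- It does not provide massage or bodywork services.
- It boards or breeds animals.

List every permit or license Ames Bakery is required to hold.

Sec. 2-1. vehicles 29 ≤ 40 → Fleet Authorization not required.
Sec. 2-2. vehicles 29 > 18; floor area 7,600 square feet > 3,300 square feet; does not provide massage or bodywork services → Commercial Registration not required.
Sec. 2-3. does not provide massage or bodywork services → Regulatory Certificate not required.
Sec. 2-4. provides lodging to guests; does not provide massage or bodywork services → Municipal Certificate not required.
Sec. 2-5. is a registered nonprofit (not: is a franchise of a national chain) → General Business Permit not required.
Sec. 2-6. is a registered nonprofit; collects or hauls waste → Nonprofit Registration required.
Sec. 2-7. is a registered nonprofit; offers live music → Nonprofit Permit required.
Sec. 2-8. collects or hauls waste → exempt from Nonprofit Permit.
Sec. 2-9. vehicles 29 > 21 → Operating Permit not required.
Sec. 2-10. vehicles 29 ≤ 40; is a registered nonprofit → Small Fleet Authorization required.
Sec. 2-11. floor area 7,600 square feet < 8,400 square feet → exempt from Nonprofit Registration.

Small Fleet Authorization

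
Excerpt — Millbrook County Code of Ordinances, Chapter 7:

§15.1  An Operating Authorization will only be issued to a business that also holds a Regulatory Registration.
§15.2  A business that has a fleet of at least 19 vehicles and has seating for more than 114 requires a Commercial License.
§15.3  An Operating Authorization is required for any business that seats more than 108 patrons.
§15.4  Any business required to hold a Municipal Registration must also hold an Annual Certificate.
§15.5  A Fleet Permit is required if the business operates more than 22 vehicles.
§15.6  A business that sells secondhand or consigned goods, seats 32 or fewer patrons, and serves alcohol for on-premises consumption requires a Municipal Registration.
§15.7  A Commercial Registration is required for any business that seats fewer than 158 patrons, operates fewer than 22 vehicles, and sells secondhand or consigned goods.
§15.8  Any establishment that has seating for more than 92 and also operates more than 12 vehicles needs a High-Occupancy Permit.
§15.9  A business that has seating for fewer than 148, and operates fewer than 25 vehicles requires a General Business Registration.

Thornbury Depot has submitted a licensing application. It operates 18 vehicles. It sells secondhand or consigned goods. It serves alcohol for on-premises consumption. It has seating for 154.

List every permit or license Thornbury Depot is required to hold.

§15.1 Operating Authorization is required → Regulatory Registration also required.
§15.2 vehicles 18 < 19; seating 154 > 114 → Commercial License not required.
§15.3 seating 154 > 108 → Operating Authorization required.
§15.4 Municipal Registration is not required → no effect.
§15.5 vehicles 18 ≤ 22 → Fleet Permit not required.
§15.6 sells secondhand or consigned goods; seating 154 > 32; serves alcohol for on-premises consumption → Municipal Registration not required.
§15.7 seating 154 < 158; vehicles 18 < 22; sells secondhand or consigned goods → Commercial Registration required.
§15.8 seating 154 > 92; vehicles 18 > 12 → High-Occupancy Permit required.
§15.9 seating 154 ≥ 148; vehicles 18 < 25 → General Business Registration not required.

Commercial Registration, High-Occupancy Permit, Operating Authorization, Regulatory Registration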